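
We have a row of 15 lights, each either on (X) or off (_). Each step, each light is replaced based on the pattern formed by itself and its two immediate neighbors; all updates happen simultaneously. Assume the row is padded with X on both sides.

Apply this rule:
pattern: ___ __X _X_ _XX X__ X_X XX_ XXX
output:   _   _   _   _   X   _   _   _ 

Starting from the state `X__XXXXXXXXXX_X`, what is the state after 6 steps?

_X_____________
__X____________
X__X___________
_X__X__________
__X__X_________
X__X__X________

X__X__X________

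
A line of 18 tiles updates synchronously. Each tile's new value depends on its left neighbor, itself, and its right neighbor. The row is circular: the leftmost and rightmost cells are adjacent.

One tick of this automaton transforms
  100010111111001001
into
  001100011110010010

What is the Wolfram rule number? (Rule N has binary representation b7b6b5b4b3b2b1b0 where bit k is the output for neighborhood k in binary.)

131

position 7: 111 → 1  (bit 7 = 1)
position 0: 110 → 0  (bit 6 = 0)
position 5: 101 → 0  (bit 5 = 0)
position 1: 100 → 0  (bit 4 = 0)
position 6: 011 → 0  (bit 3 = 0)
position 4: 010 → 0  (bit 2 = 0)
position 3: 001 → 1  (bit 1 = 1)
position 2: 000 → 1  (bit 0 = 1)
bits b7..b0 = 10000011 = 131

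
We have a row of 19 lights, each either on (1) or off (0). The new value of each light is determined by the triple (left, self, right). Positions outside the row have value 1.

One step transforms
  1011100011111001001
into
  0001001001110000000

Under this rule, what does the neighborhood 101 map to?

0

At position 1 the neighborhood is 101; the next row has 0 there.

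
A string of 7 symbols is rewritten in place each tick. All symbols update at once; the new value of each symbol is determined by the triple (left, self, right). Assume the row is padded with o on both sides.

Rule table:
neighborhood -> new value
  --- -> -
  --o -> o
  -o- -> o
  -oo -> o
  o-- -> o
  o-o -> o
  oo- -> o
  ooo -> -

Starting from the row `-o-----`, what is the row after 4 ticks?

-----oo

ooo---o
--oo-oo
oooooo-
-----oo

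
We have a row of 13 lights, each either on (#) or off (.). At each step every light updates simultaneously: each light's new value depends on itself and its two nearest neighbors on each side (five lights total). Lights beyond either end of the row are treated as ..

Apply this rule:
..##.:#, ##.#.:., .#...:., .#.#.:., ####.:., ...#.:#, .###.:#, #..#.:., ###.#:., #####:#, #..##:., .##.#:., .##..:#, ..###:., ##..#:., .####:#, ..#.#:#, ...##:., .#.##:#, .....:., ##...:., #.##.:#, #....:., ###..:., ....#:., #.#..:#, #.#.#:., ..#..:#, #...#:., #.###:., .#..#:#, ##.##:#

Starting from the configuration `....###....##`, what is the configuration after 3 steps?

....##.....##

.....#.....##
....##.....##
....##.....##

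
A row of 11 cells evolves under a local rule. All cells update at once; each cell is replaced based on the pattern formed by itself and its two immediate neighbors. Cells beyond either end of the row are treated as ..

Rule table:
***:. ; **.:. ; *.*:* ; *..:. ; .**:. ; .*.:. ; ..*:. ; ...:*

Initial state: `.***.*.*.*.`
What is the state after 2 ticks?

***..*.*..*

tick 1: ....*.*.*..
tick 2: ***..*.*..*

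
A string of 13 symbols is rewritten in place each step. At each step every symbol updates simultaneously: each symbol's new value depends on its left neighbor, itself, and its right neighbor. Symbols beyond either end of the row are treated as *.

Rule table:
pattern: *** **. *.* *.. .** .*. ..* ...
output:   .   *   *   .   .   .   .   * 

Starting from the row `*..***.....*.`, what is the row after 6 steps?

**..****...*.

*....*.***..*
*.**..*..*...
**.*.......*.
.**..*****..*
*.*......*...
**..****...*.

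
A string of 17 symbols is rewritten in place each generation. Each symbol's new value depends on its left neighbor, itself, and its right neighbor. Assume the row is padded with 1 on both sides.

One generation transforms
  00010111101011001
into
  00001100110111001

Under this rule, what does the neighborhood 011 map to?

1

At position 5 the neighborhood is 011; the next row has 1 there.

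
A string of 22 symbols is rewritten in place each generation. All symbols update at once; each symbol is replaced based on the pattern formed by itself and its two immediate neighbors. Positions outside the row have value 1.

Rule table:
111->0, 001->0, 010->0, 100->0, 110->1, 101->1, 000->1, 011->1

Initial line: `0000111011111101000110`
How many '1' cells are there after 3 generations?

0110101110000110010111
1111011010110110001100
0001111101111110101100
count of 1: 14

14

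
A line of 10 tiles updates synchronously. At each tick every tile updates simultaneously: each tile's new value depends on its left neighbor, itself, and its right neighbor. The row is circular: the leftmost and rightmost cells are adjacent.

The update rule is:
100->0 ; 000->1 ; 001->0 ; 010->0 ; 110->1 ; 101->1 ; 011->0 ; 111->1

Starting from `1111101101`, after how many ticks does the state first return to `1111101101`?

10

1111110110
0111111011
1011111101
1101111110
0110111111
1011011111
1101101111
1110110111
1111011011
1111101101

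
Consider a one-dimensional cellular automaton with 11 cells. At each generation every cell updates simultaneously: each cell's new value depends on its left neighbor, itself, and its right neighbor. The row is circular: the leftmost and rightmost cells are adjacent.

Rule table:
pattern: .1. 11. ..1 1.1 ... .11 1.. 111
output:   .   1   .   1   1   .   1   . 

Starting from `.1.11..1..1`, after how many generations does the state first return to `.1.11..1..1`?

generation 1: 1.1.11..1..
generation 2: .1.1.11..1.
generation 3: ..1.1.11..1
generation 4: 1..1.1.11..
generation 5: .1..1.1.11.
generation 6: ..1..1.1.11
generation 7: 1..1..1.1.1
generation 8: 11..1..1.1.
generation 9: .11..1..1.1
generation 10: 1.11..1..1.
generation 11: .1.11..1..1

11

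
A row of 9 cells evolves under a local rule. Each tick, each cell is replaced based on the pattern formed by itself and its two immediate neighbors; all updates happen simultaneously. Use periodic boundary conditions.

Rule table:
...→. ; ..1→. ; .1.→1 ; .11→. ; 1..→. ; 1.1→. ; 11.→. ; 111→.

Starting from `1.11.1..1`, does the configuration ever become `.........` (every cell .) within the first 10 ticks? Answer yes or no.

.....1...
.....1...  (fixed point — unchanged through tick 10)
tick 10 is .....1..., still not uniform .

no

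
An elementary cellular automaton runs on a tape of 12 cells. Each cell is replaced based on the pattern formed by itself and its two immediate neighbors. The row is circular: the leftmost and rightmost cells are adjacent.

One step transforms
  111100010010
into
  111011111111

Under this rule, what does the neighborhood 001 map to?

1

At position 6 the neighborhood is 001; the next row has 1 there.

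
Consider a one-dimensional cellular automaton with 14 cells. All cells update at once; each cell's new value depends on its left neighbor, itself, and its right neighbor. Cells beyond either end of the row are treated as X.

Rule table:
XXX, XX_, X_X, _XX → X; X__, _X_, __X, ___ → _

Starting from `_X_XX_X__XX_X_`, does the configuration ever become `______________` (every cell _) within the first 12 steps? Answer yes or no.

no

X_XXXX___XXX_X
XXXXXX___XXXXX
XXXXXX___XXXXX  (fixed point — unchanged through step 12)
step 12 is XXXXXX___XXXXX, still not uniform _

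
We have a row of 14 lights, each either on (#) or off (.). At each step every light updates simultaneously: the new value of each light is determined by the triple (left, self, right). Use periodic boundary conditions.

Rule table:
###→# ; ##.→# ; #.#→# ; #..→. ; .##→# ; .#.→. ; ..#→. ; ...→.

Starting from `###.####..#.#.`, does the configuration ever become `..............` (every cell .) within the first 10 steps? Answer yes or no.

no

########...#.#
########....##
########....##  (fixed point — unchanged through step 10)
step 10 is ########....##, still not uniform .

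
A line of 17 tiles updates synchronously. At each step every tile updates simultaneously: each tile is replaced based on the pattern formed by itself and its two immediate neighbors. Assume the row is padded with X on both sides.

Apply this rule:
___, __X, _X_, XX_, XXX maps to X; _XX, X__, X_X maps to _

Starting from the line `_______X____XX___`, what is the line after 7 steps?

_X_X_X_X_X_X_X_X_

_XXXXXXX_XXX_X_XX
__XXXXXX__XX_X__X
_X_XXXXX_X_X_X_X_
_X__XXXX_X_X_X_X_
_X_X_XXX_X_X_X_X_
_X_X__XX_X_X_X_X_
_X_X_X_X_X_X_X_X_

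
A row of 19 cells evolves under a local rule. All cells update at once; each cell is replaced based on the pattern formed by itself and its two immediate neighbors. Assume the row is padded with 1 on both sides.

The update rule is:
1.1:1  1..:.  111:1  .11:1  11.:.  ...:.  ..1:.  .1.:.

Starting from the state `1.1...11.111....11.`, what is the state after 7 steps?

.................11

step 1: .1....1.111.....1.1
step 2: 1......111.......11
step 3: .......11........11
step 4: .......1.........11
step 5: .................11
step 6: .................11  (fixed point — unchanged through step 7)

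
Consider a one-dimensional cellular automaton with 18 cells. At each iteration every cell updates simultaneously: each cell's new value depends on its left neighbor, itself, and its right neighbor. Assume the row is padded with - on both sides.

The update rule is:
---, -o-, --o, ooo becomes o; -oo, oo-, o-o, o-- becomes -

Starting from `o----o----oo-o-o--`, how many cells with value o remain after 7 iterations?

10

iteration 1: o-oooo-ooo---o-o-o
iteration 2: o--oo---o--ooo-o-o
iteration 3: o-o---ooo-o-o--o-o
iteration 4: o-o-oo-o--o-o-oo-o
iteration 5: o-o----o-oo-o----o
iteration 6: o-o-oooo----o-oooo
iteration 7: o-o--oo--oooo--oo-
count of o: 10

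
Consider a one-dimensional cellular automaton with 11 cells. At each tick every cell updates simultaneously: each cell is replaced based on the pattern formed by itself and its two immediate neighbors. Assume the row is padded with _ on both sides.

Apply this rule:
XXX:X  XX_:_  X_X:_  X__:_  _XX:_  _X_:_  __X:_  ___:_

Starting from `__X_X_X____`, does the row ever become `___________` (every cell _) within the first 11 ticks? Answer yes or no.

___________
all cells are _ at tick 1

yes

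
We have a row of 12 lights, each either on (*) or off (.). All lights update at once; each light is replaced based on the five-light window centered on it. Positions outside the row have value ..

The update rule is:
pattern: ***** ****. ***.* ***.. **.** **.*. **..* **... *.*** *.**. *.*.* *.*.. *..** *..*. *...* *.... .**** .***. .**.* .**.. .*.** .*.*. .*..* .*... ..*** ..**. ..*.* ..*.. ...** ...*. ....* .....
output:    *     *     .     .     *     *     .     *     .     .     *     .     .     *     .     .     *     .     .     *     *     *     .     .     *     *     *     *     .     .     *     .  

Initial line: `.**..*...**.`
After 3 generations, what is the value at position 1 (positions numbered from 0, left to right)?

*

.**.**...***
.*.*.**..*..
.****.*.**..
position 1 holds *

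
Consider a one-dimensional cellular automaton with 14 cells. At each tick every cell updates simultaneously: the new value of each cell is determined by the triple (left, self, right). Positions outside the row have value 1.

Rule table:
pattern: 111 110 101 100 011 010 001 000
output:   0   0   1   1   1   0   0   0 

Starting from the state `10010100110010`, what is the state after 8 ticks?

10101010101101

tick 1: 01001010101001
tick 2: 10100101010101
tick 3: 01010010101011
tick 4: 10101001010110
tick 5: 01010100101101
tick 6: 10101010011011
tick 7: 01010101010110
tick 8: 10101010101101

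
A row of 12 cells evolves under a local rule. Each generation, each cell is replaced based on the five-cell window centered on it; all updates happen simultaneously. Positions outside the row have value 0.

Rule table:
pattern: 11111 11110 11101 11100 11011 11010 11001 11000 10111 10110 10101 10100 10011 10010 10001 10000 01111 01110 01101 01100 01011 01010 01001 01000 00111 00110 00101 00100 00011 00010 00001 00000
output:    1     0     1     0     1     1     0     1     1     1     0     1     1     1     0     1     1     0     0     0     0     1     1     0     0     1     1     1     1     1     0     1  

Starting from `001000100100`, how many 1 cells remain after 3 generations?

6

011001111101
110010110111
100110101100
count of 1: 6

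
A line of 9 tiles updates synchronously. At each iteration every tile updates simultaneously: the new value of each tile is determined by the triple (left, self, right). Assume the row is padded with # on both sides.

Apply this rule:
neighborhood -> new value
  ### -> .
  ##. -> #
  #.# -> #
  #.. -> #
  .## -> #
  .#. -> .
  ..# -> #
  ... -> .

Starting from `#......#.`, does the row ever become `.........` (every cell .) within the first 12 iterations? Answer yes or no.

no

##....#.#
.##..#.##
#####.##.
....#####
#..##....
######..#
.....####
#...##...
##.####.#
.###..###
##.####..
.###..###
iteration 12 is .###..###, still not uniform .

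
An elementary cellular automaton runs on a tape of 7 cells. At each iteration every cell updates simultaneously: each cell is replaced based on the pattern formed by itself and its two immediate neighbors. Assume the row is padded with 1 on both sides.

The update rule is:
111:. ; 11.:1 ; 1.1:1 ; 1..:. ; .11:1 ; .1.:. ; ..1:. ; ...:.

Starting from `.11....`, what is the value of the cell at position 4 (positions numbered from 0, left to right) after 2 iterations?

.

111....
..1....
position 4 holds .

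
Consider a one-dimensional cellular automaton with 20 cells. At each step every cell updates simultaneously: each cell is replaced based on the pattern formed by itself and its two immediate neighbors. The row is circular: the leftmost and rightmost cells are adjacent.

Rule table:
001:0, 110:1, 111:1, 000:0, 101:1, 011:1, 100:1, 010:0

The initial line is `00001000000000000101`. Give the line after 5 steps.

00101000010000000000

step 1: 10000100000000000010
step 2: 01000010000000000001
step 3: 10100001000000000000
step 4: 01010000100000000000
step 5: 00101000010000000000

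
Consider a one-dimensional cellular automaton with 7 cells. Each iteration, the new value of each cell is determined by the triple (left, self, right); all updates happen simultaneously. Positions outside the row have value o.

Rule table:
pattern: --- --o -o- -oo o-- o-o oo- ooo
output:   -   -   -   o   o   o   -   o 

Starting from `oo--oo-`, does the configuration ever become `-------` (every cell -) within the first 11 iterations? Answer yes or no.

no

o-o-o-o
-o-o-oo
o-o-ooo
-o-oooo
o-ooooo
-oooooo
ooooooo
ooooooo  (fixed point — unchanged through iteration 11)
iteration 11 is ooooooo, still not uniform -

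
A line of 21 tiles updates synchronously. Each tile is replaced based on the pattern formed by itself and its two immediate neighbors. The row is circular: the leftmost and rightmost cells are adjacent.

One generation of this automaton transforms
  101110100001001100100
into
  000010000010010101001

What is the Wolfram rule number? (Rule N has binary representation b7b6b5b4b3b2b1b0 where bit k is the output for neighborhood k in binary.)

66

position 3: 111 → 0  (bit 7 = 0)
position 4: 110 → 1  (bit 6 = 1)
position 1: 101 → 0  (bit 5 = 0)
position 7: 100 → 0  (bit 4 = 0)
position 2: 011 → 0  (bit 3 = 0)
position 0: 010 → 0  (bit 2 = 0)
position 10: 001 → 1  (bit 1 = 1)
position 8: 000 → 0  (bit 0 = 0)
bits b7..b0 = 01000010 = 66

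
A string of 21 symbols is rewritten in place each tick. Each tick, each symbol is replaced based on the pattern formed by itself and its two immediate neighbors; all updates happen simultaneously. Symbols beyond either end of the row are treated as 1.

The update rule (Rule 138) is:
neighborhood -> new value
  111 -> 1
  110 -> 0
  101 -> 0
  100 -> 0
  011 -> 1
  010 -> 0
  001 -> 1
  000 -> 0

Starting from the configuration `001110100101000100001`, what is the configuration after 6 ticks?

011100001000001000011
011000010000010000111
010000100000100001111
000001000001000011111
000010000010000111111
000100000100001111111

000100000100001111111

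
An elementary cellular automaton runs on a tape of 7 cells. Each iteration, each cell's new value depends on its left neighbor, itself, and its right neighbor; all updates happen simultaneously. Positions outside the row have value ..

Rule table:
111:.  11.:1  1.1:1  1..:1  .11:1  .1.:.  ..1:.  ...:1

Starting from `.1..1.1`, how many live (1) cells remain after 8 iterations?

3

iteration 1: ..1..1.
iteration 2: 1..1..1
iteration 3: .1..1..
iteration 4: ..1..11
iteration 5: 1..1.11
iteration 6: .1..111
iteration 7: ..1.1.1
iteration 8: 1..1.1.
count of 1: 3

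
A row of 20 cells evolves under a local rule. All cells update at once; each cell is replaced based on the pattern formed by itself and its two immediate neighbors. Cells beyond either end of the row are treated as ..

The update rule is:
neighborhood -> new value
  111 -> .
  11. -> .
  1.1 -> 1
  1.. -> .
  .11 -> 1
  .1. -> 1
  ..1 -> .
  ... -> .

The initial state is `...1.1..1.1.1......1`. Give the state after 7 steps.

...111..11111......1
...1....1..........1
...1....1..........1  (fixed point — unchanged through step 7)

...1....1..........1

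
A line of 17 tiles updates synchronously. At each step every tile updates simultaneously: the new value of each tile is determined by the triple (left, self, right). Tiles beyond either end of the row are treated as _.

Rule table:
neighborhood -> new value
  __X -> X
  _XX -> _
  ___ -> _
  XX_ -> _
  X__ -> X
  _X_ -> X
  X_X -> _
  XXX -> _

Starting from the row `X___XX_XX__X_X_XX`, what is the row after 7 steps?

step 1: XX_X_____XXX_X___
step 2: ___XX___X____XX__
step 3: __X__X_XXX__X__X_
step 4: _XXXXX____XXXXXXX
step 5: X_____X__X_______
step 6: XX___XXXXXX______
step 7: __X_X______X_____

__X_X______X_____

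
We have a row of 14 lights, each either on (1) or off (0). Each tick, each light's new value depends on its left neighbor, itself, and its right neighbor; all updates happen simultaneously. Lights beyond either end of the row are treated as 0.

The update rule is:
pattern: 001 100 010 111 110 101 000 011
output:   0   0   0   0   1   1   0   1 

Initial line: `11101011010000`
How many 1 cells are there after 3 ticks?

tick 1: 10110111100000
tick 2: 01111100100000
tick 3: 01000100000000
count of 1: 2

2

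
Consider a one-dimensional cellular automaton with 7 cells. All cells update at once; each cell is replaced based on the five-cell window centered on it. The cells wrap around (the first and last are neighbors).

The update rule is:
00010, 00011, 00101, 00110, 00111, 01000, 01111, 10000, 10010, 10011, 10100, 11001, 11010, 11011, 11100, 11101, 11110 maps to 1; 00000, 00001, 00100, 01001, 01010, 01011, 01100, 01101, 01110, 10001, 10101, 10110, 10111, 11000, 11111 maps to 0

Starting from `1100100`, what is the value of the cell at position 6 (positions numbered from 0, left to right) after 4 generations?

generation 1: 1011001
generation 2: 0100111
generation 3: 1101101
generation 4: 0110010
position 6 holds 0

0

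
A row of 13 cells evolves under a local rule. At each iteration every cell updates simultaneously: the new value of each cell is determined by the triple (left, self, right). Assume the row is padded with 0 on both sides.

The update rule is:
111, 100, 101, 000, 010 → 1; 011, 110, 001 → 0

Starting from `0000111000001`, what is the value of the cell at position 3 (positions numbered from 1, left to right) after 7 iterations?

0

iteration 1: 1110010111101
iteration 2: 0101011011011
iteration 3: 0111100100100
iteration 4: 0011010110111
iteration 5: 1000111001010
iteration 6: 1110010101111
iteration 7: 0101011110110
position 3 holds 0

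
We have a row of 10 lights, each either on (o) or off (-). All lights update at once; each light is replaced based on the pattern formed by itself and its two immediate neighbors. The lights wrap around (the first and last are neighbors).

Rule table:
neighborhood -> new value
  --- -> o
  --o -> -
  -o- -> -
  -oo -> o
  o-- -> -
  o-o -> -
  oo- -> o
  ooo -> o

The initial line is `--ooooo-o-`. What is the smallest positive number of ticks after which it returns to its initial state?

2

tick 1: o-ooooo---
tick 2: --ooooo-o-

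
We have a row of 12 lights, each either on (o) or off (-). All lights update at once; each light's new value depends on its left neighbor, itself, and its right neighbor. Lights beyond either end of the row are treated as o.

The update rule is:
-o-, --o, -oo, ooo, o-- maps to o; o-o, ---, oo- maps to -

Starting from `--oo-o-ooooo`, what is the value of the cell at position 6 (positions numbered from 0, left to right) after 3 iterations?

ooo--o-ooooo
oo-ooo-ooooo
o--oo--ooooo
position 6 holds -

-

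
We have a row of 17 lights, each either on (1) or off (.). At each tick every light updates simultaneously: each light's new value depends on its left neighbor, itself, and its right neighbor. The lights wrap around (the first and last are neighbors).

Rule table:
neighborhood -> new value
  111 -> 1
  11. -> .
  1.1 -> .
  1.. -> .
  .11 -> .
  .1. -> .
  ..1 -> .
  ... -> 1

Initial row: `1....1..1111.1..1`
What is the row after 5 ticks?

..11.....11......
1....111....11111
..11..1..11..1111
..............11.
1111111111111....

1111111111111....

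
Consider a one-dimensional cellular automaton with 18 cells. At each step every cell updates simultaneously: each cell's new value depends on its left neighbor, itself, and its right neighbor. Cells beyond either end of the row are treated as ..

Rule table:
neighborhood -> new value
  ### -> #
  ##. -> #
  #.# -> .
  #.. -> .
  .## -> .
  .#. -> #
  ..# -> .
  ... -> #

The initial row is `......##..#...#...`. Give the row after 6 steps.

#.#.#..#..#.#.#..#

#####..#..#.#.#.##
.####..#..#.#.#..#
..###..#..#.#.#..#
#..##..#..#.#.#..#
#...#..#..#.#.#..#
#.#.#..#..#.#.#..#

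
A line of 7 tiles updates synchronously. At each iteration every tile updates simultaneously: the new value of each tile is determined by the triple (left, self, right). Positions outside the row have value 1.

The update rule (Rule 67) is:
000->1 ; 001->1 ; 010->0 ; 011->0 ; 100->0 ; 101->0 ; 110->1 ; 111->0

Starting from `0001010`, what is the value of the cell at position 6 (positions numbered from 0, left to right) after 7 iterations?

0

0110000
0010111
0100000
0001111
0110000  (repeats iteration 1; period 4)
iteration 7: 0100000
position 6 holds 0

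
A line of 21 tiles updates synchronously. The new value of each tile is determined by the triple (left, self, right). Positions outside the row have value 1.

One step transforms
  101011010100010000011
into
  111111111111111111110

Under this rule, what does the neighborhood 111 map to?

At position 20 the neighborhood is 111; the next row has 0 there.

0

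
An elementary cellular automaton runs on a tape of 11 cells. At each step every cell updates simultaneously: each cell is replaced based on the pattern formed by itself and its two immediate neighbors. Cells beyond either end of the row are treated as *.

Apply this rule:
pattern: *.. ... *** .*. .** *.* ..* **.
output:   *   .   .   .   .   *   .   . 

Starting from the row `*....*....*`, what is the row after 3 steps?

.*....*....
*.*....*...
.*.*....*..

.*.*....*..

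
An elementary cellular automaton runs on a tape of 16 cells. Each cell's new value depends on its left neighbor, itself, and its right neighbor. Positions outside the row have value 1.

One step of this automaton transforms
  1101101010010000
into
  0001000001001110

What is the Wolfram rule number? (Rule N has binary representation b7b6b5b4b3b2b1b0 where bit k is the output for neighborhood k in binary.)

25

position 0: 111 → 0  (bit 7 = 0)
position 1: 110 → 0  (bit 6 = 0)
position 2: 101 → 0  (bit 5 = 0)
position 9: 100 → 1  (bit 4 = 1)
position 3: 011 → 1  (bit 3 = 1)
position 6: 010 → 0  (bit 2 = 0)
position 10: 001 → 0  (bit 1 = 0)
position 13: 000 → 1  (bit 0 = 1)
bits b7..b0 = 00011001 = 25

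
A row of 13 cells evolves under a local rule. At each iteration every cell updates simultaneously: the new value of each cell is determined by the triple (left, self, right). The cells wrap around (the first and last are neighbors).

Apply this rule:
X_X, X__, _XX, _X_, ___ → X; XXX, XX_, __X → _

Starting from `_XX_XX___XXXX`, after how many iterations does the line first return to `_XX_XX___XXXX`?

XX_XX_XX_X___
X_XX_XX_XXXX_
XXX_XX_XX___X
___XX_XX_XX_X
XX_X_XX_XX_XX
__XXXX_XX_XX_
X_X___XX_XX_X
_XXXX_X_XX_XX
XX___XXXX_XX_
X_XX_X___XX_X
_XX_XXXX_X_XX
XX_XX___XXXX_
X_XX_XX_X___X
_XX_XX_XXXX_X
XX_XX_XX___XX
__XX_XX_XX_X_
X_X_XX_XX_XXX
_XXXX_XX_XX__
_X___XX_XX_XX
XXXX_X_XX_XX_
X___XXXX_XX_X
_XX_X___XX_XX
XX_XXXX_X_XX_
X_XX___XXXX_X
_XX_XX_X___XX
XX_XX_XXXX_X_
X_XX_XX___XXX
_XX_XX_XX_X__
_X_XX_XX_XXXX
XXXX_XX_XX___
X___XX_XX_XX_
XXX_X_XX_XX_X
___XXXX_XX_XX
XX_X___XX_XX_
X_XXXX_X_XX_X
_XX___XXXX_XX
XX_XX_X___XX_
X_XX_XXXX_X_X
_XX_XX___XXXX

39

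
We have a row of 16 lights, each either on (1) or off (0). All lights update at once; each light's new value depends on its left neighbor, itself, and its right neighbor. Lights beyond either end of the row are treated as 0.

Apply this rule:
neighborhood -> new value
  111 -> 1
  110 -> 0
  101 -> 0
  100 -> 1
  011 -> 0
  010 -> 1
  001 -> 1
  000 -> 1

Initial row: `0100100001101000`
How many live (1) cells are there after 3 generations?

8

1111111110001111
0111111101110110
1011111000100001
count of 1: 8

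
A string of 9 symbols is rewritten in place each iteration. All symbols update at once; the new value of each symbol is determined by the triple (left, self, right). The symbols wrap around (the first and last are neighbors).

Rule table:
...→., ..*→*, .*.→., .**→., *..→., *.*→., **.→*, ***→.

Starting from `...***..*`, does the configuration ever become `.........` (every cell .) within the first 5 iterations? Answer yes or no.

..*..*.*.
.*..*....
*..*.....
..*.....*
.*.....*.
iteration 5 is .*.....*., still not uniform .

no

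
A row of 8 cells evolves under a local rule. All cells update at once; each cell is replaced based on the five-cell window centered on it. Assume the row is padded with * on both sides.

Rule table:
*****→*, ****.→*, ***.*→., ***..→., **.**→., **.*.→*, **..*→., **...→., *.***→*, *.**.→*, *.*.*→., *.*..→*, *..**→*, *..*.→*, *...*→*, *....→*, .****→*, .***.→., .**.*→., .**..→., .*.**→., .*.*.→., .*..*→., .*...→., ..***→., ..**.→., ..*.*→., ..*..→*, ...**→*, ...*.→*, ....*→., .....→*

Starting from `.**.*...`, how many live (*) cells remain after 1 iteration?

5

iteration 1: .*.**.**
count of *: 5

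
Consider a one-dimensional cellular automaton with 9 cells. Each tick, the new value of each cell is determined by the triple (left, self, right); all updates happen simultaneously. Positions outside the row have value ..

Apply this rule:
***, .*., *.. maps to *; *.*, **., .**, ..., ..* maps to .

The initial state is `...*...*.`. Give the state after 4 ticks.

.......*.

...**..**
.....*...
.....**..
.......*.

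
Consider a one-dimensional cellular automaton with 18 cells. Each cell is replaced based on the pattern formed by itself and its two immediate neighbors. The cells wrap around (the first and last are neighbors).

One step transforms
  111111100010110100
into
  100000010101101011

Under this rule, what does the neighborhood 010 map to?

At position 10 the neighborhood is 010; the next row has 0 there.

0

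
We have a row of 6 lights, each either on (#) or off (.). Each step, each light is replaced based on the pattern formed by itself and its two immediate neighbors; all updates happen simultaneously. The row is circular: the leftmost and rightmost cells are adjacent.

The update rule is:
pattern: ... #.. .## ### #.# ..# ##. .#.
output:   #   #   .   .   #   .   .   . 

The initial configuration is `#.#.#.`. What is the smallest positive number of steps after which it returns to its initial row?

.#.#.#
#.#.#.

2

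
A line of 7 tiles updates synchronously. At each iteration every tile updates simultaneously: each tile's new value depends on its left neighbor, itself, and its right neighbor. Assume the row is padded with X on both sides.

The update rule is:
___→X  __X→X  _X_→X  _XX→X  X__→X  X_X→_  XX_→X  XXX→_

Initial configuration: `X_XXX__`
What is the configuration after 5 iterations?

X_X_XXX
X_X_X__
X_X_XXX  (repeats iteration 1; period 2)
iteration 5: X_X_XXX

X_X_XXX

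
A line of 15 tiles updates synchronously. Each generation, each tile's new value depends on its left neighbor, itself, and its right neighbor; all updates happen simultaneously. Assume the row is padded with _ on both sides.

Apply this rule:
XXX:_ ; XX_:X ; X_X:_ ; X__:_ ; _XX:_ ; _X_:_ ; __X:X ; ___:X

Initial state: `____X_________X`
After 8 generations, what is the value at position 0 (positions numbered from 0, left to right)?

generation 1: XXXX__XXXXXXXX_
generation 2: ___X_X_______X_
generation 3: XXX____XXXXXX__
generation 4: __X_XXX_____X_X
generation 5: XX____X_XXXX___
generation 6: _X_XXX_____X_XX
generation 7: X____X_XXXX___X
generation 8: __XXX_____X_XX_
position 0 holds _

_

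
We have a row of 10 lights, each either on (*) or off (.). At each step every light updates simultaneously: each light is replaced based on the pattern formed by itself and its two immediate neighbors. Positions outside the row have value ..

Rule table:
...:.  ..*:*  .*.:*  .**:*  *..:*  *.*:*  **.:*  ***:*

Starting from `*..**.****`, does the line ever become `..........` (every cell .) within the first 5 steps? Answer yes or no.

**********
**********  (fixed point — unchanged through step 5)
step 5 is **********, still not uniform .

no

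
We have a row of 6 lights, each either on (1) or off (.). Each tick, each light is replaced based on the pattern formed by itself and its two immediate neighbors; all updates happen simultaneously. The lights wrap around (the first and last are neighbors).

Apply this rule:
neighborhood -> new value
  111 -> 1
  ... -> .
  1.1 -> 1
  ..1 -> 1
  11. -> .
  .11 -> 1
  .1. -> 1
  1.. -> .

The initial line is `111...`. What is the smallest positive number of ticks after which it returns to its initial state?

6

tick 1: 11...1
tick 2: 1...11
tick 3: ...111
tick 4: ..111.
tick 5: .111..
tick 6: 111...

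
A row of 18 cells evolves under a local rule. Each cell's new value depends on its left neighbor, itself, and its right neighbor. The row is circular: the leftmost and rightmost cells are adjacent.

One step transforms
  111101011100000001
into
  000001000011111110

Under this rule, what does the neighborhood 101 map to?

0

At position 4 the neighborhood is 101; the next row has 0 there.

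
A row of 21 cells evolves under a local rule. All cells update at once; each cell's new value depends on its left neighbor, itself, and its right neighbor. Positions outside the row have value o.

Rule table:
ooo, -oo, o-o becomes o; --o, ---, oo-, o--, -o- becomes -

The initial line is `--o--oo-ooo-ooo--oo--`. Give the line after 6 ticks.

-----o-ooo-ooo---o---
------ooo-ooo--------
------oo-ooo---------
------o-ooo----------
-------ooo-----------
-------oo------------

-------oo------------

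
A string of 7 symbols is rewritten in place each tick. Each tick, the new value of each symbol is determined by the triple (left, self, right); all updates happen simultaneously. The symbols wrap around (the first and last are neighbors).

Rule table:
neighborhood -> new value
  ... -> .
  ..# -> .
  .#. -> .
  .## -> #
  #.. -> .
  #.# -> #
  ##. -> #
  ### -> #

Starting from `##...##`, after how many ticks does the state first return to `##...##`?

##...##

1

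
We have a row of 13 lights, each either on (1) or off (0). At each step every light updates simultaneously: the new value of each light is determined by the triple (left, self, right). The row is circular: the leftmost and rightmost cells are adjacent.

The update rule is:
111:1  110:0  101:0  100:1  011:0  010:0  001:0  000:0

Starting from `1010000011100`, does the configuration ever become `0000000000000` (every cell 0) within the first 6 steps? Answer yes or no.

step 1: 0001000001010
step 2: 0000100000001
step 3: 1000010000000
step 4: 0100001000000
step 5: 0010000100000
step 6: 0001000010000
step 6 is 0001000010000, still not uniform 0

no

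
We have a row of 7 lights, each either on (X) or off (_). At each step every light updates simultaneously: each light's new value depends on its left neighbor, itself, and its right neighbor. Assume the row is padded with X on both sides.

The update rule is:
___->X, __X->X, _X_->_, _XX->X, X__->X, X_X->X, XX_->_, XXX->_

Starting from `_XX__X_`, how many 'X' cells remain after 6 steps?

2

XX_XX_X
__XX_XX
XXX_XX_
___XX_X
XXXX_XX
____XX_
count of X: 2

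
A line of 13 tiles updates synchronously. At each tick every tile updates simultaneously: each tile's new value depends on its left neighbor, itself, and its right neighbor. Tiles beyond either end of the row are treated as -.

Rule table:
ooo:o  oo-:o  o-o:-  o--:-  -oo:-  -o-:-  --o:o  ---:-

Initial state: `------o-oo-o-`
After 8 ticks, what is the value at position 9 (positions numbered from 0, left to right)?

-

-----o---o---
----o---o----
---o---o-----
--o---o------
-o---o-------
o---o--------
---o---------
--o----------
position 9 holds -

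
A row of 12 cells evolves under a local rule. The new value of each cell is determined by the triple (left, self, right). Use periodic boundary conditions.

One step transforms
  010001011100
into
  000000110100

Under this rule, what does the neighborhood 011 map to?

1

At position 7 the neighborhood is 011; the next row has 1 there.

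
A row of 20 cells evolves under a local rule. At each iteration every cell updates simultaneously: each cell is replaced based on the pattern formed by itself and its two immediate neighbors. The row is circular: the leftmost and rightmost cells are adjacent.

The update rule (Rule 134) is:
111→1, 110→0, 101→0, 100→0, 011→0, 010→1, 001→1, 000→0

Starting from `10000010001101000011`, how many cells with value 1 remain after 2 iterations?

8

00000110010001000101
00001000110011001101
count of 1: 8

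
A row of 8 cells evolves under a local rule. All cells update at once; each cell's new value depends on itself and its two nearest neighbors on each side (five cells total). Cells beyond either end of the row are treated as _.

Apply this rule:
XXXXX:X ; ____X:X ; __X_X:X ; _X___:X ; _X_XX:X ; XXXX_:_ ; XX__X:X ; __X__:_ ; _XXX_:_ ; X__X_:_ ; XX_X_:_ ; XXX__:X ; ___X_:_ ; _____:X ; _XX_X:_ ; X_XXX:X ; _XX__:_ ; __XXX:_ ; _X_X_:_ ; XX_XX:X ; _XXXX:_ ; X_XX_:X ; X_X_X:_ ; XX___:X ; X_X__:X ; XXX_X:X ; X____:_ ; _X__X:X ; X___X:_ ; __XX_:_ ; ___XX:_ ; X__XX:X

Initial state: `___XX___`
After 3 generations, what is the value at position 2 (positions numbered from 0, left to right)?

XX___X_X
__X__X_X
X__X_X_X
position 2 holds _

_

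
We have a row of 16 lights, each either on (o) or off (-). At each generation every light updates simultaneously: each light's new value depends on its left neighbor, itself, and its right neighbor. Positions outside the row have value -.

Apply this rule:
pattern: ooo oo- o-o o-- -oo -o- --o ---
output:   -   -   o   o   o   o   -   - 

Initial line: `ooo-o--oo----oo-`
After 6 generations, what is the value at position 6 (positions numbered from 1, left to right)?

generation 1: o--ooo-o-o---o-o
generation 2: oo-o--ooooo--ooo
generation 3: o-ooo-o----o-o--
generation 4: ooo--ooo---oooo-
generation 5: o--o-o--o--o---o
generation 6: oo-oooo-oo-oo--o
position 6 holds o

o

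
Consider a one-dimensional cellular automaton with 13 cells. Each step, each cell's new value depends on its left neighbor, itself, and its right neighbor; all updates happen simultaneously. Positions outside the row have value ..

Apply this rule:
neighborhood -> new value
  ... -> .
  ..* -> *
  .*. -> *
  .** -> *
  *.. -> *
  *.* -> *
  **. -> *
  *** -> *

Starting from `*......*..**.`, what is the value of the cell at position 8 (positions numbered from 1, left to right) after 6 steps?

*

step 1: **....*******
step 2: ***..********
step 3: *************
step 4: *************  (fixed point — unchanged through step 6)
position 8 holds *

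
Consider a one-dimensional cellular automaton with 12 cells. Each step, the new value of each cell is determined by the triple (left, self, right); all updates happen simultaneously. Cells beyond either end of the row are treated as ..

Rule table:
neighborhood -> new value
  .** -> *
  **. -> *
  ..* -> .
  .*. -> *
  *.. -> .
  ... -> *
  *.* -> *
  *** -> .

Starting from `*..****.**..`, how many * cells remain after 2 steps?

6

step 1: *..*..****.*
step 2: *..*..*..***
count of *: 6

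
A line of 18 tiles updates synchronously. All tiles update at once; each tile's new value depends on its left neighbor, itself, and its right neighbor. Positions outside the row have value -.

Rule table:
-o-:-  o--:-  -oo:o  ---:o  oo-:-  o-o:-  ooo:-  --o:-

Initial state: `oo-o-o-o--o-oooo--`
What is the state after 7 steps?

o-----------o----o
--ooooooooo---oo--
o-o---------o-o--o
----ooooooo-------
ooo-o-------oooooo
o-----ooooo-o-----
--ooo-o-------oooo

--ooo-o-------oooo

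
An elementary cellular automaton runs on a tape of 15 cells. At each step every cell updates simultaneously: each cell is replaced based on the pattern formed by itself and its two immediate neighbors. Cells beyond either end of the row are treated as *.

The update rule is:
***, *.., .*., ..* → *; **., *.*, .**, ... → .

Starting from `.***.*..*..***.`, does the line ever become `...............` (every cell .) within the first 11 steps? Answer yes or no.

..*..******.*..
*****.****..***
****...**.**.**
***.*.*.......*
**..*.**.....*.
*.***...*...**.
...*.*.***.*...
*.**.*..*..**.*
.....******....
*...*.****.*..*
.*.**..**..***.
step 11 is .*.**..**..***., still not uniform .

no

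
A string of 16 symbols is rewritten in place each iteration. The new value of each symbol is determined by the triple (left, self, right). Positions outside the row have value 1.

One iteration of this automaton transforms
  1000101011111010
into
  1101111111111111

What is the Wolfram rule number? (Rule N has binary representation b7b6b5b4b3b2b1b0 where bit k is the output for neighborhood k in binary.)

254

position 9: 111 → 1  (bit 7 = 1)
position 0: 110 → 1  (bit 6 = 1)
position 5: 101 → 1  (bit 5 = 1)
position 1: 100 → 1  (bit 4 = 1)
position 8: 011 → 1  (bit 3 = 1)
position 4: 010 → 1  (bit 2 = 1)
position 3: 001 → 1  (bit 1 = 1)
position 2: 000 → 0  (bit 0 = 0)
bits b7..b0 = 11111110 = 254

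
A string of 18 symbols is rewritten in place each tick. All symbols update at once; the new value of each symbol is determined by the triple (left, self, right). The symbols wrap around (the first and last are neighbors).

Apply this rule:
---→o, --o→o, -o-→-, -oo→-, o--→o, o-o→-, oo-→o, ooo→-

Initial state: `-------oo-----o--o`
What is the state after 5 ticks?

ooooo-oooooo-oo-oo

ooooooo-oooooo-oo-
------o------o--o-
oooooo-oooooo-oo-o
-----o------o--o--
ooooo-oooooo-oo-oo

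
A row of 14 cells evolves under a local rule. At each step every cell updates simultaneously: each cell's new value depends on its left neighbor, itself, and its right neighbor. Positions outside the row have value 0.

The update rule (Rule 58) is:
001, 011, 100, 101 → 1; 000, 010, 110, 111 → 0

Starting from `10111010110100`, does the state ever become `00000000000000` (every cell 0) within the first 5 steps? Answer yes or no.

no

01100101101010
11011011010101
10110110101010
01101101010101
11011010101010
step 5 is 11011010101010, still not uniform 0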